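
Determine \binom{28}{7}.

C(28,7) = (28·27·26·25·24·23·22) / 7! = 5967561600 / 5040 = 1184040.

1184040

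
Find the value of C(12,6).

C(12,6) = (12·11·10·9·8·7) / 6! = 665280 / 720 = 924.

924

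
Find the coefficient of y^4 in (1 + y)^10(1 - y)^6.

-20

Coefficient of y^4 = Σ_{j} C(10,j)·1^j·C(6,4-j)·(-1)^(4-j) for j from 0 to 4.
= 15 + (-200) + 675 + (-720) + 210 = -20.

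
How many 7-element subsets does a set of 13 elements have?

1716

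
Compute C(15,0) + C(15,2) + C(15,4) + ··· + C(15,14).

Even-k terms of row 15 sum to 2^14 = 16384.

16384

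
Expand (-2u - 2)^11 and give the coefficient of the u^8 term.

-337920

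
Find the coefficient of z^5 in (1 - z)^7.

The general term is C(7,j)·(1)^j·(-z)^(7-j); the z^5 term has j = 2.
C(7,2) = 21.
Coefficient = C(7,2) · (-1)^5 = 21 · (-1) = -21.

-21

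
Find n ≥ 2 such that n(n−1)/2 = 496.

32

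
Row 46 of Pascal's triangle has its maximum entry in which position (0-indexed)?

C(46,i) is maximized at i = 46/2 = 23.

23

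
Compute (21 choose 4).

C(21,4) = (21·20·19·18) / 4! = 143640 / 24 = 5985.

5985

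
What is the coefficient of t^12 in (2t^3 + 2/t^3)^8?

General term: C(8,j)·(2t^3)^j·(2/t^3)^(8-j), with t-exponent 3j − 3(8−j) = 6j − 24.
Set 6j − 24 = 12: j = 6.
C(8,6) = 28; 2^6 = 64; 2^2 = 4.
Coefficient = 28 · 64 · 4 = 7168.

7168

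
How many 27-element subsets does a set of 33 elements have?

1107568

C(33,27) = C(33,6) by symmetry.
C(33,6) = (33·32·31·30·29·28) / 6! = 797448960 / 720 = 1107568.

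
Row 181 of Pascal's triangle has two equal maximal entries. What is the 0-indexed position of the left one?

90

For odd n = 181, C(181,m) peaks at m = (n−1)/2 and (n+1)/2; the lower is 90.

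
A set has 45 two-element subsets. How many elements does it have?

10

n(n−1)/2 = 45 ⇒ n(n−1) = 90. Since 10·9 = 90, n = 10.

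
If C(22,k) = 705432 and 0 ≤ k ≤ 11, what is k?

C(22,k) increases on 0 ≤ k ≤ 11. C(22,10) = 646646 and C(22,11) = 705432, so k = 11.

11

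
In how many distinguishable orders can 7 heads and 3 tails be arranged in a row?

120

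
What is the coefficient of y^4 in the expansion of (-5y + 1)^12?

The general term is C(12,j)·(-5y)^j·(1)^(12-j); the y^4 term has j = 4.
C(12,4) = 495.
Coefficient = C(12,4) · (-5)^4 = 495 · 625 = 309375.

309375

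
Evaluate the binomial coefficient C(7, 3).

C(7,3) = (7·6·5) / 3! = 210 / 6 = 35.

35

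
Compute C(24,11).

C(24,11) = (24·23·22·21·20·19·18·17·16·15·14) / 11! = 99638080819200 / 39916800 = 2496144.

2496144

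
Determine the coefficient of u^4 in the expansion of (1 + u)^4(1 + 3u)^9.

21331

Coefficient of u^4 = Σ_{j} C(4,j)·1^j·C(9,4-j)·3^(4-j) for j from 0 to 4.
= 10206 + 9072 + 1944 + 108 + 1 = 21331.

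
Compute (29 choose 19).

20030010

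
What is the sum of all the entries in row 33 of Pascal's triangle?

The entries of row 33 sum to 2^33 = 8589934592.

8589934592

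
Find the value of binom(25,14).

C(25,14) = C(25,11) by symmetry.
C(25,11) = (25·24·23·22·21·20·19·18·17·16·15) / 11! = 177925144320000 / 39916800 = 4457400.

4457400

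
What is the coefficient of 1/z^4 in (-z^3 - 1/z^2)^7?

-21

General term: C(7,j)·(-z^3)^j·(-1/z^2)^(7-j), with z-exponent 3j − 2(7−j) = 5j − 14.
Set 5j − 14 = -4: j = 2.
C(7,2) = 21; (-1)^2 = 1; (-1)^5 = -1.
Coefficient = 21 · 1 · (-1) = -21.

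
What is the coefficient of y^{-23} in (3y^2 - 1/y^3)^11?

General term: C(11,j)·(3y^2)^j·(-1/y^3)^(11-j), with y-exponent 2j − 3(11−j) = 5j − 33.
Set 5j − 33 = -23: j = 2.
C(11,2) = 55; 3^2 = 9; (-1)^9 = -1.
Coefficient = 55 · 9 · (-1) = -495.

-495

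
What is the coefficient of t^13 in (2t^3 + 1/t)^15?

General term: C(15,j)·(2t^3)^j·(1/t)^(15-j), with t-exponent 3j − 1(15−j) = 4j − 15.
Set 4j − 15 = 13: j = 7.
C(15,7) = 6435; 2^7 = 128; 1^8 = 1.
Coefficient = 6435 · 128 · 1 = 823680.

823680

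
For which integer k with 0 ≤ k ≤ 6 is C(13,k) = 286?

C(13,k) increases on 0 ≤ k ≤ 6. C(13,2) = 78 and C(13,3) = 286, so k = 3.

3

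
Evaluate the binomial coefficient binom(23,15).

490314

C(23,15) = C(23,8) by symmetry.
C(23,8) = (23·22·21·20·19·18·17·16) / 8! = 19769460480 / 40320 = 490314.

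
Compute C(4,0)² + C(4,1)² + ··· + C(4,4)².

70

Σ C(4,i)² is the coefficient of x^4 in (1+x)^4(1+x)^4 = (1+x)^8, i.e. C(8,4) = 70.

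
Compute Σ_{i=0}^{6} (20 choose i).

60460

1 + 20 + 190 + 1140 + 4845 + 15504 + 38760 = 60460.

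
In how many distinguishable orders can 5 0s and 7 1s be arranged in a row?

792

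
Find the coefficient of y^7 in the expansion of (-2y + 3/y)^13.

7907328

General term: C(13,j)·(-2y)^j·(3/y)^(13-j), with y-exponent 1j − 1(13−j) = 2j − 13.
Set 2j − 13 = 7: j = 10.
C(13,10) = 286; (-2)^10 = 1024; 3^3 = 27.
Coefficient = 286 · 1024 · 27 = 7907328.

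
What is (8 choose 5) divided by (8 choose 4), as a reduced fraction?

C(n,k+1)/C(n,k) = (n−k)/(k+1) = (8−4)/(4+1) = 4/5.

4/5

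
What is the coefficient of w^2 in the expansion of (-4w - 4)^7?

-344064

The general term is C(7,j)·(-4w)^j·(-4)^(7-j); the w^2 term has j = 2.
C(7,2) = 21.
Coefficient = C(7,2) · (-4)^2 · (-4)^5 = 21 · 16 · (-1024) = -344064.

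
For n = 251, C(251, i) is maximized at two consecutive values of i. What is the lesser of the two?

For odd n = 251, C(251,i) peaks at i = (n−1)/2 and (n+1)/2; the lesser is 125.

125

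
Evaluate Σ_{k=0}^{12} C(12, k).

The entries of row 12 sum to 2^12 = 4096.

4096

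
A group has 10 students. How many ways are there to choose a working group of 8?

45

This is C(10,8) = 45.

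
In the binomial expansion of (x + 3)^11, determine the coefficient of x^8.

4455

The general term is C(11,j)·(x)^j·(3)^(11-j); the x^8 term has j = 8.
C(11,8) = 165.
Coefficient = C(11,8) · 3^3 = 165 · 27 = 4455.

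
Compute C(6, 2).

15

C(6,2) = (6·5) / 2! = 30 / 2 = 15.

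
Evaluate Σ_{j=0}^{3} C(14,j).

1 + 14 + 91 + 364 = 470.

470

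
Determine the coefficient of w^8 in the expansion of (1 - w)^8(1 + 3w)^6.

-2789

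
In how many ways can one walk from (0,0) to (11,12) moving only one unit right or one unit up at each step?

1352078

Each path is a sequence of 23 steps with 11 rights: C(23,11) = 1352078.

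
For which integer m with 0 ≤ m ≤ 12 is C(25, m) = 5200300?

12

C(25,m) increases on 0 ≤ m ≤ 12. C(25,11) = 4457400 and C(25,12) = 5200300, so m = 12.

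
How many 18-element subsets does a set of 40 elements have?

113380261800

C(40,18) = (40·39·38·37·36·35·34·33·32·31·30·29·28·27·26·25·24·23) / 18! = 725902806896876799590400000 / 6402373705728000 = 113380261800.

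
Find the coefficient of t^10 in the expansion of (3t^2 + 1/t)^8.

General term: C(8,j)·(3t^2)^j·(1/t)^(8-j), with t-exponent 2j − 1(8−j) = 3j − 8.
Set 3j − 8 = 10: j = 6.
C(8,6) = 28; 3^6 = 729; 1^2 = 1.
Coefficient = 28 · 729 · 1 = 20412.

20412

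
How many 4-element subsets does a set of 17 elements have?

C(17,4) = (17·16·15·14) / 4! = 57120 / 24 = 2380.

2380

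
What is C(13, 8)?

1287

C(13,8) = C(13,5) by symmetry.
C(13,5) = (13·12·11·10·9) / 5! = 154440 / 120 = 1287.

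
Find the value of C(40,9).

C(40,9) = (40·39·38·37·36·35·34·33·32) / 9! = 99225500774400 / 362880 = 273438880.

273438880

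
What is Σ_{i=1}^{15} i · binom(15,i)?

245760

Since i·C(15,i) = 15·C(14,i−1), the sum is 15·2^14 = 15·16384 = 245760.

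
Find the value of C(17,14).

680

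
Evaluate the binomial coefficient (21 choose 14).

116280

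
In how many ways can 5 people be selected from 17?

This is C(17,5) = 6188.

6188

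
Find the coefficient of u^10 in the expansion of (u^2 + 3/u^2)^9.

General term: C(9,j)·(u^2)^j·(3/u^2)^(9-j), with u-exponent 2j − 2(9−j) = 4j − 18.
Set 4j − 18 = 10: j = 7.
C(9,7) = 36; 1^7 = 1; 3^2 = 9.
Coefficient = 36 · 1 · 9 = 324.

324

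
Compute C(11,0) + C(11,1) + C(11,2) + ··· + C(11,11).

2048

Setting x = 1 in (1+x)^11 gives Σ C(11,k) = 2^11 = 2048.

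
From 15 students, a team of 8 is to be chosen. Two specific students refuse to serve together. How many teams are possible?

4719

All 8-subsets: C(15,8) = 6435. Those containing both fixed elements: C(13,6) = 1716.
6435 − 1716 = 4719.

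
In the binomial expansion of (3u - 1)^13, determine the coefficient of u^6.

The general term is C(13,j)·(3u)^j·(-1)^(13-j); the u^6 term has j = 6.
C(13,6) = 1716.
Coefficient = C(13,6) · 3^6 · (-1)^7 = 1716 · 729 · (-1) = -1250964.

-1250964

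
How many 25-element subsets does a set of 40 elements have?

C(40,25) = C(40,15) by symmetry.
C(40,15) = (40·39·38·37·36·35·34·33·32·31·30·29·28·27·26) / 15! = 52601652673686724608000 / 1307674368000 = 40225345056.

40225345056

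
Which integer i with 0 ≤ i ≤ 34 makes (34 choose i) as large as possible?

17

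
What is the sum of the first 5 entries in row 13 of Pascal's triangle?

1 + 13 + 78 + 286 + 715 = 1093.

1093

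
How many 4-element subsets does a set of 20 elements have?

4845

C(20,4) = (20·19·18·17) / 4! = 116280 / 24 = 4845.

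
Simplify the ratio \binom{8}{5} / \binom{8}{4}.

4/5

C(n,k+1)/C(n,k) = (n−k)/(k+1) = (8−4)/(4+1) = 4/5.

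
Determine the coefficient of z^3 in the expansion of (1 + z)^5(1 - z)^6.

5

Coefficient of z^3 = Σ_{j} C(5,j)·1^j·C(6,3-j)·(-1)^(3-j) for j from 0 to 3.
= (-20) + 75 + (-60) + 10 = 5.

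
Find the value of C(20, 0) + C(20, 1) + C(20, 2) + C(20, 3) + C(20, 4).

6196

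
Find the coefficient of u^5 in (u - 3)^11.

The general term is C(11,j)·(u)^j·(-3)^(11-j); the u^5 term has j = 5.
C(11,5) = 462.
Coefficient = C(11,5) · (-3)^6 = 462 · 729 = 336798.

336798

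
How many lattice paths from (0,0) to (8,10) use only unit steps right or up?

43758

Each path is a sequence of 18 steps with 8 rights: C(18,8) = 43758.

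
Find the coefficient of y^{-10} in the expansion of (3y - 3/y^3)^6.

10935

General term: C(6,j)·(3y)^j·(-3/y^3)^(6-j), with y-exponent 1j − 3(6−j) = 4j − 18.
Set 4j − 18 = -10: j = 2.
C(6,2) = 15; 3^2 = 9; (-3)^4 = 81.
Coefficient = 15 · 9 · 81 = 10935.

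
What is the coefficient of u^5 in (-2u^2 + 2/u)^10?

-258048

General term: C(10,j)·(-2u^2)^j·(2/u)^(10-j), with u-exponent 2j − 1(10−j) = 3j − 10.
Set 3j − 10 = 5: j = 5.
C(10,5) = 252; (-2)^5 = -32; 2^5 = 32.
Coefficient = 252 · (-32) · 32 = -258048.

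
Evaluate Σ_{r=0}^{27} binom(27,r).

134217728

Setting x = 1 in (1+x)^27 gives Σ C(27,r) = 2^27 = 134217728.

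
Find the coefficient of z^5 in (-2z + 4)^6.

The general term is C(6,j)·(-2z)^j·(4)^(6-j); the z^5 term has j = 5.
C(6,5) = 6.
Coefficient = C(6,5) · (-2)^5 · 4^1 = 6 · (-32) · 4 = -768.

-768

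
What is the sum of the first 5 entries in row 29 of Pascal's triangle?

1 + 29 + 406 + 3654 + 23751 = 27841.

27841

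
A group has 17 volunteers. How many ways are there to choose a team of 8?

This is C(17,8) = 24310.

24310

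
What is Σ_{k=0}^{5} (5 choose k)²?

252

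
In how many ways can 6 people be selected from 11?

462

This is C(11,6) = 462.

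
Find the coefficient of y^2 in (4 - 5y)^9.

The general term is C(9,j)·(4)^j·(-5y)^(9-j); the y^2 term has j = 7.
C(9,7) = 36.
Coefficient = C(9,7) · 4^7 · (-5)^2 = 36 · 16384 · 25 = 14745600.

14745600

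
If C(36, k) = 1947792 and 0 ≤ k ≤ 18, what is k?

C(36,k) increases on 0 ≤ k ≤ 18. C(36,5) = 376992 and C(36,6) = 1947792, so k = 6.

6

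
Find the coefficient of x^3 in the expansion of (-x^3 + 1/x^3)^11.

462

General term: C(11,j)·(-x^3)^j·(1/x^3)^(11-j), with x-exponent 3j − 3(11−j) = 6j − 33.
Set 6j − 33 = 3: j = 6.
C(11,6) = 462; (-1)^6 = 1; 1^5 = 1.
Coefficient = 462 · 1 · 1 = 462.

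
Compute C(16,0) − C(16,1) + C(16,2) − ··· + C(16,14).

The partial alternating sum Σ_{k=0}^{14} (−1)^k C(16,k) = (−1)^14 C(15,14) = 15.

15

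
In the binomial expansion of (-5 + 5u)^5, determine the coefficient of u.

15625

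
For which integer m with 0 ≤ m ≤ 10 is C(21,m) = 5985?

C(21,m) increases on 0 ≤ m ≤ 10. C(21,3) = 1330 and C(21,4) = 5985, so m = 4.

4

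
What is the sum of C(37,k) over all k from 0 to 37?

137438953472

Setting x = 1 in (1+x)^37 gives Σ C(37,k) = 2^37 = 137438953472.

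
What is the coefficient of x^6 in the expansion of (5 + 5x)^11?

22558593750

The general term is C(11,j)·(5)^j·(5x)^(11-j); the x^6 term has j = 5.
C(11,5) = 462.
Coefficient = C(11,5) · 5^5 · 5^6 = 462 · 3125 · 15625 = 22558593750.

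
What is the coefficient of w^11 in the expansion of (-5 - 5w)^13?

-95214843750

The general term is C(13,j)·(-5)^j·(-5w)^(13-j); the w^11 term has j = 2.
C(13,2) = 78.
Coefficient = C(13,2) · (-5)^2 · (-5)^11 = 78 · 25 · (-48828125) = -95214843750.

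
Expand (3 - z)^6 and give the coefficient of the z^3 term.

-540

The general term is C(6,j)·(3)^j·(-z)^(6-j); the z^3 term has j = 3.
C(6,3) = 20.
Coefficient = C(6,3) · 3^3 · (-1)^3 = 20 · 27 · (-1) = -540.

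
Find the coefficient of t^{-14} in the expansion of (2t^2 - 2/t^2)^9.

4608

General term: C(9,j)·(2t^2)^j·(-2/t^2)^(9-j), with t-exponent 2j − 2(9−j) = 4j − 18.
Set 4j − 18 = -14: j = 1.
C(9,1) = 9; 2^1 = 2; (-2)^8 = 256.
Coefficient = 9 · 2 · 256 = 4608.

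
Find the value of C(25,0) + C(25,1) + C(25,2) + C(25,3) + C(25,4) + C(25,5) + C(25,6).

1 + 25 + 300 + 2300 + 12650 + 53130 + 177100 = 245506.

245506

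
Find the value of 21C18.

1330

C(21,18) = C(21,3) by symmetry.
C(21,3) = (21·20·19) / 3! = 7980 / 6 = 1330.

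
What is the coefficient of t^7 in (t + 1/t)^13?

General term: C(13,j)·(t)^j·(1/t)^(13-j), with t-exponent 1j − 1(13−j) = 2j − 13.
Set 2j − 13 = 7: j = 10.
C(13,10) = 286; 1^10 = 1; 1^3 = 1.
Coefficient = 286 · 1 · 1 = 286.

286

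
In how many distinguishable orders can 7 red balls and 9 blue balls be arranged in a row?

11440

Choose positions for the red balls: C(16,7) = 11440.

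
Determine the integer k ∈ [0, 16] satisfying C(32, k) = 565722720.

15

C(32,k) increases on 0 ≤ k ≤ 16. C(32,14) = 471435600 and C(32,15) = 565722720, so k = 15.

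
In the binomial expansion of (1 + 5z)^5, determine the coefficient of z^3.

1250

The general term is C(5,j)·(1)^j·(5z)^(5-j); the z^3 term has j = 2.
C(5,2) = 10.
Coefficient = C(5,2) · 5^3 = 10 · 125 = 1250.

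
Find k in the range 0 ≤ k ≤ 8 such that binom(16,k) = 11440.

7

C(16,k) increases on 0 ≤ k ≤ 8. C(16,6) = 8008 and C(16,7) = 11440, so k = 7.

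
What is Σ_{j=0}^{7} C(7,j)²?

3432

By Vandermonde's identity, Σ C(7,j)² = C(14,7) = 3432.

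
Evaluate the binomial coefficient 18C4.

C(18,4) = (18·17·16·15) / 4! = 73440 / 24 = 3060.

3060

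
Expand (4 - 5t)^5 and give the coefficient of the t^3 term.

-20000

The general term is C(5,j)·(4)^j·(-5t)^(5-j); the t^3 term has j = 2.
C(5,2) = 10.
Coefficient = C(5,2) · 4^2 · (-5)^3 = 10 · 16 · (-125) = -20000.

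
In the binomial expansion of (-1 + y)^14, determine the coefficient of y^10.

The general term is C(14,j)·(-1)^j·(y)^(14-j); the y^10 term has j = 4.
C(14,4) = 1001.
Coefficient = C(14,4) = 1001.

1001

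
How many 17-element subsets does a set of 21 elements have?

C(21,17) = C(21,4) by symmetry.
C(21,4) = (21·20·19·18) / 4! = 143640 / 24 = 5985.

5985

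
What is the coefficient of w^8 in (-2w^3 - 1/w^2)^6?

General term: C(6,j)·(-2w^3)^j·(-1/w^2)^(6-j), with w-exponent 3j − 2(6−j) = 5j − 12.
Set 5j − 12 = 8: j = 4.
C(6,4) = 15; (-2)^4 = 16; (-1)^2 = 1.
Coefficient = 15 · 16 · 1 = 240.

240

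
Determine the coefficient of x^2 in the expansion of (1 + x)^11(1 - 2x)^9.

1

Coefficient of x^2 = Σ_{j} C(11,j)·1^j·C(9,2-j)·(-2)^(2-j) for j from 0 to 2.
= 144 + (-198) + 55 = 1.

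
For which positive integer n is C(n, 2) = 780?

n(n−1)/2 = 780 ⇒ n(n−1) = 1560. Since 40·39 = 1560, n = 40.

40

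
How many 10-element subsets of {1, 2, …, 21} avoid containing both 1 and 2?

277134

All 10-subsets: C(21,10) = 352716. Those containing both fixed elements: C(19,8) = 75582.
352716 − 75582 = 277134.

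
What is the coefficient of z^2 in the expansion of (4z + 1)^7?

The general term is C(7,j)·(4z)^j·(1)^(7-j); the z^2 term has j = 2.
C(7,2) = 21.
Coefficient = C(7,2) · 4^2 = 21 · 16 = 336.

336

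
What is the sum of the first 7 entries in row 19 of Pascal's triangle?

1 + 19 + 171 + 969 + 3876 + 11628 + 27132 = 43796.

43796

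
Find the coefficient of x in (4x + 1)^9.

36

The general term is C(9,j)·(4x)^j·(1)^(9-j); the x^1 term has j = 1.
C(9,1) = 9.
Coefficient = C(9,1) · 4^1 = 9 · 4 = 36.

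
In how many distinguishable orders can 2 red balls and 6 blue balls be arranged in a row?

Choose positions for the red balls: C(8,2) = 28.

28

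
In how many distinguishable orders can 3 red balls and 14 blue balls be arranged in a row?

Choose positions for the red balls: C(17,3) = 680.

680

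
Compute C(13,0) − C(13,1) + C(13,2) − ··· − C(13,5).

-792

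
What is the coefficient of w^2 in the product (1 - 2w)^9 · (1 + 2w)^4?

24

Coefficient of w^2 = Σ_{j} C(9,j)·(-2)^j·C(4,2-j)·2^(2-j) for j from 0 to 2.
= 24 + (-144) + 144 = 24.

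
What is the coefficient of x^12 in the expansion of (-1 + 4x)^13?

The general term is C(13,j)·(-1)^j·(4x)^(13-j); the x^12 term has j = 1.
C(13,1) = 13.
Coefficient = C(13,1) · (-1)^1 · 4^12 = 13 · (-1) · 16777216 = -218103808.

-218103808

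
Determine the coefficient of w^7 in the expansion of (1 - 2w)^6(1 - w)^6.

-10836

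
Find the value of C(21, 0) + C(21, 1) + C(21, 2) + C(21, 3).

1562

1 + 21 + 210 + 1330 = 1562.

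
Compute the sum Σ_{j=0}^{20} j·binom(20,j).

Differentiating (1+x)^20 and setting x=1: Σ j·C(20,j) = 20·2^19 = 10485760.

10485760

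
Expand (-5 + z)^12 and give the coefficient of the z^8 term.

The general term is C(12,j)·(-5)^j·(z)^(12-j); the z^8 term has j = 4.
C(12,4) = 495.
Coefficient = C(12,4) · (-5)^4 = 495 · 625 = 309375.

309375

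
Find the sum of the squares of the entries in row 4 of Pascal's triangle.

By Vandermonde's identity, Σ C(4,k)² = C(8,4) = 70.

70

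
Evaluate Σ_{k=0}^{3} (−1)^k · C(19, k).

-816

The partial alternating sum Σ_{k=0}^{3} (−1)^k C(19,k) = (−1)^3 C(18,3) = -816.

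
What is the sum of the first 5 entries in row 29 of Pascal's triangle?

27841

1 + 29 + 406 + 3654 + 23751 = 27841.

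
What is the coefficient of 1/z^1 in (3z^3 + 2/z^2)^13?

General term: C(13,j)·(3z^3)^j·(2/z^2)^(13-j), with z-exponent 3j − 2(13−j) = 5j − 26.
Set 5j − 26 = -1: j = 5.
C(13,5) = 1287; 3^5 = 243; 2^8 = 256.
Coefficient = 1287 · 243 · 256 = 80061696.

80061696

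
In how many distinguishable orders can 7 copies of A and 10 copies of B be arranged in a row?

Choose positions for the A's: C(17,7) = 19448.

19448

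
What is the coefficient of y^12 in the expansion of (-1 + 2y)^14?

The general term is C(14,j)·(-1)^j·(2y)^(14-j); the y^12 term has j = 2.
C(14,2) = 91.
Coefficient = C(14,2) · 2^12 = 91 · 4096 = 372736.

372736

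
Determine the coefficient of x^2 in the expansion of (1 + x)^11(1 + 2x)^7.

Coefficient of x^2 = Σ_{j} C(11,j)·1^j·C(7,2-j)·2^(2-j) for j from 0 to 2.
= 84 + 154 + 55 = 293.

293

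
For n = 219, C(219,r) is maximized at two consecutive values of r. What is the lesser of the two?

109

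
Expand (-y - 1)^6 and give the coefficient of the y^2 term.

The general term is C(6,j)·(-y)^j·(-1)^(6-j); the y^2 term has j = 2.
C(6,2) = 15.
Coefficient = C(6,2) = 15.

15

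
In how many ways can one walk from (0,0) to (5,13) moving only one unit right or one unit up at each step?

Each path is a sequence of 18 steps with 5 rights: C(18,5) = 8568.

8568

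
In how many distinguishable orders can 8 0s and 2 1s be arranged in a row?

Choose positions for the 0s: C(10,8) = 45.

45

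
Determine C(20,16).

C(20,16) = C(20,4) by symmetry.
C(20,4) = (20·19·18·17) / 4! = 116280 / 24 = 4845.

4845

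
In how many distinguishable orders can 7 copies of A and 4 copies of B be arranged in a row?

Choose positions for the A's: C(11,7) = 330.

330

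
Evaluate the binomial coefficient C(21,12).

293930

C(21,12) = C(21,9) by symmetry.
C(21,9) = (21·20·19·18·17·16·15·14·13) / 9! = 106661318400 / 362880 = 293930.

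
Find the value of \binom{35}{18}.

4537567650

C(35,18) = C(35,17) by symmetry.
C(35,17) = (35·34·33·32·31·30·29·28·27·26·25·24·23·22·21·20·19) / 17! = 1613955767240110694400000 / 355687428096000 = 4537567650.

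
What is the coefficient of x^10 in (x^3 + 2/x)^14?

768768

General term: C(14,j)·(x^3)^j·(2/x)^(14-j), with x-exponent 3j − 1(14−j) = 4j − 14.
Set 4j − 14 = 10: j = 6.
C(14,6) = 3003; 1^6 = 1; 2^8 = 256.
Coefficient = 3003 · 1 · 256 = 768768.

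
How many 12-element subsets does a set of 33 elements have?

354817320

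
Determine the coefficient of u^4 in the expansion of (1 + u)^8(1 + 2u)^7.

Coefficient of u^4 = Σ_{j} C(8,j)·1^j·C(7,4-j)·2^(4-j) for j from 0 to 4.
= 560 + 2240 + 2352 + 784 + 70 = 6006.

6006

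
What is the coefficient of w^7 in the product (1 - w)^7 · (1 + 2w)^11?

Coefficient of w^7 = Σ_{j} C(7,j)·(-1)^j·C(11,7-j)·2^(7-j) for j from 0 to 7.
= 42240 + (-206976) + 310464 + (-184800) + 46200 + (-4620) + 154 + (-1) = 2661.

2661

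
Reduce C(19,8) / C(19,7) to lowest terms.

C(n,k+1)/C(n,k) = (n−k)/(k+1) = (19−7)/(7+1) = 12/8 = 3/2.

3/2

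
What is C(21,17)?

5985

C(21,17) = C(21,4) by symmetry.
C(21,4) = (21·20·19·18) / 4! = 143640 / 24 = 5985.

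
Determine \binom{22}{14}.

C(22,14) = C(22,8) by symmetry.
C(22,8) = (22·21·20·19·18·17·16·15) / 8! = 12893126400 / 40320 = 319770.

319770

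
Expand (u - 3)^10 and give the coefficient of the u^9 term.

-30

The general term is C(10,j)·(u)^j·(-3)^(10-j); the u^9 term has j = 9.
C(10,9) = 10.
Coefficient = C(10,9) · (-3)^1 = 10 · (-3) = -30.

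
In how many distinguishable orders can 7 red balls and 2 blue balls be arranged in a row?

Choose positions for the red balls: C(9,7) = 36.

36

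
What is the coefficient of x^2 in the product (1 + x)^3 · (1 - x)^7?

Coefficient of x^2 = Σ_{j} C(3,j)·1^j·C(7,2-j)·(-1)^(2-j) for j from 0 to 2.
= 21 + (-21) + 3 = 3.

3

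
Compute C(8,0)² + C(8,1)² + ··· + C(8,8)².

Σ C(8,r)² is the coefficient of x^8 in (1+x)^8(1+x)^8 = (1+x)^16, i.e. C(16,8) = 12870.

12870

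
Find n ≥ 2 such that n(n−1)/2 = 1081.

n(n−1)/2 = 1081 ⇒ n(n−1) = 2162. Since 47·46 = 2162, n = 47.

47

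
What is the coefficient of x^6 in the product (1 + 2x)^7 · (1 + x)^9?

62608

Coefficient of x^6 = Σ_{j} C(7,j)·2^j·C(9,6-j)·1^(6-j) for j from 0 to 6.
= 84 + 1764 + 10584 + 23520 + 20160 + 6048 + 448 = 62608.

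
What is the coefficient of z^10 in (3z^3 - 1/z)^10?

General term: C(10,j)·(3z^3)^j·(-1/z)^(10-j), with z-exponent 3j − 1(10−j) = 4j − 10.
Set 4j − 10 = 10: j = 5.
C(10,5) = 252; 3^5 = 243; (-1)^5 = -1.
Coefficient = 252 · 243 · (-1) = -61236.

-61236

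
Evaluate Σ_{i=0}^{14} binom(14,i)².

Σ C(14,i)² is the coefficient of x^14 in (1+x)^14(1+x)^14 = (1+x)^28, i.e. C(28,14) = 40116600.

40116600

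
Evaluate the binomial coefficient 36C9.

94143280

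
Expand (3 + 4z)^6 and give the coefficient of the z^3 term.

34560

The general term is C(6,j)·(3)^j·(4z)^(6-j); the z^3 term has j = 3.
C(6,3) = 20.
Coefficient = C(6,3) · 3^3 · 4^3 = 20 · 27 · 64 = 34560.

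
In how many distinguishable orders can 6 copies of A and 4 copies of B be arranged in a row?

Choose positions for the A's: C(10,6) = 210.

210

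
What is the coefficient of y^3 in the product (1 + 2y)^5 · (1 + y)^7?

605

Coefficient of y^3 = Σ_{j} C(5,j)·2^j·C(7,3-j)·1^(3-j) for j from 0 to 3.
= 35 + 210 + 280 + 80 = 605.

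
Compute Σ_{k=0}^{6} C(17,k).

21778

1 + 17 + 136 + 680 + 2380 + 6188 + 12376 = 21778.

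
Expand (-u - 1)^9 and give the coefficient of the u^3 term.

-84

The general term is C(9,j)·(-u)^j·(-1)^(9-j); the u^3 term has j = 3.
C(9,3) = 84.
Coefficient = C(9,3) · (-1)^3 = 84 · (-1) = -84.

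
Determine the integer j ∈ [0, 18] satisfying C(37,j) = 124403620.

C(37,j) increases on 0 ≤ j ≤ 18. C(37,8) = 38608020 and C(37,9) = 124403620, so j = 9.

9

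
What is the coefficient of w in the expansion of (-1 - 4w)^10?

The general term is C(10,j)·(-1)^j·(-4w)^(10-j); the w^1 term has j = 9.
C(10,9) = 10.
Coefficient = C(10,9) · (-1)^9 · (-4)^1 = 10 · (-1) · (-4) = 40.

40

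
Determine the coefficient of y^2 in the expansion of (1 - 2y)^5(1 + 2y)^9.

4

Coefficient of y^2 = Σ_{j} C(5,j)·(-2)^j·C(9,2-j)·2^(2-j) for j from 0 to 2.
= 144 + (-180) + 40 = 4.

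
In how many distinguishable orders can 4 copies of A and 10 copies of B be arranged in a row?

1001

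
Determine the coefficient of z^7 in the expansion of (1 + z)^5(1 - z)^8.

Coefficient of z^7 = Σ_{j} C(5,j)·1^j·C(8,7-j)·(-1)^(7-j) for j from 0 to 5.
= (-8) + 140 + (-560) + 700 + (-280) + 28 = 20.

20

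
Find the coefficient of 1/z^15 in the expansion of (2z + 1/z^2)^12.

General term: C(12,j)·(2z)^j·(1/z^2)^(12-j), with z-exponent 1j − 2(12−j) = 3j − 24.
Set 3j − 24 = -15: j = 3.
C(12,3) = 220; 2^3 = 8; 1^9 = 1.
Coefficient = 220 · 8 · 1 = 1760.

1760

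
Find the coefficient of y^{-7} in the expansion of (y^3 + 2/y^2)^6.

General term: C(6,j)·(y^3)^j·(2/y^2)^(6-j), with y-exponent 3j − 2(6−j) = 5j − 12.
Set 5j − 12 = -7: j = 1.
C(6,1) = 6; 1^1 = 1; 2^5 = 32.
Coefficient = 6 · 1 · 32 = 192.

192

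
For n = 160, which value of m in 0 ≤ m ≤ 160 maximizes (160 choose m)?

80

C(160,m) is maximized at m = 160/2 = 80.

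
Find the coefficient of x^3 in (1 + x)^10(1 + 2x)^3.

Coefficient of x^3 = Σ_{j} C(10,j)·1^j·C(3,3-j)·2^(3-j) for j from 0 to 3.
= 8 + 120 + 270 + 120 = 518.

518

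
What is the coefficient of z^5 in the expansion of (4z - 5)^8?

-7168000

The general term is C(8,j)·(4z)^j·(-5)^(8-j); the z^5 term has j = 5.
C(8,5) = 56.
Coefficient = C(8,5) · 4^5 · (-5)^3 = 56 · 1024 · (-125) = -7168000.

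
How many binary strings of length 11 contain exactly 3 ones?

165

Choose the 3 positions: C(11,3) = 165.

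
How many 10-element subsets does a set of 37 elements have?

348330136

C(37,10) = (37·36·35·34·33·32·31·30·29·28) / 10! = 1264020397516800 / 3628800 = 348330136.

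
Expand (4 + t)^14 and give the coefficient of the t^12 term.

The general term is C(14,j)·(4)^j·(t)^(14-j); the t^12 term has j = 2.
C(14,2) = 91.
Coefficient = C(14,2) · 4^2 = 91 · 16 = 1456.

1456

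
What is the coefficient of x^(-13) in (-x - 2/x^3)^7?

General term: C(7,j)·(-x)^j·(-2/x^3)^(7-j), with x-exponent 1j − 3(7−j) = 4j − 21.
Set 4j − 21 = -13: j = 2.
C(7,2) = 21; (-1)^2 = 1; (-2)^5 = -32.
Coefficient = 21 · 1 · (-32) = -672.

-672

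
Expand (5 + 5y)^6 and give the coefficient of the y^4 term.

The general term is C(6,j)·(5)^j·(5y)^(6-j); the y^4 term has j = 2.
C(6,2) = 15.
Coefficient = C(6,2) · 5^2 · 5^4 = 15 · 25 · 625 = 234375.

234375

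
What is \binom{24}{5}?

C(24,5) = (24·23·22·21·20) / 5! = 5100480 / 120 = 42504.

42504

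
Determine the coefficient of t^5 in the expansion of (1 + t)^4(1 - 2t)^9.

558

Coefficient of t^5 = Σ_{j} C(4,j)·1^j·C(9,5-j)·(-2)^(5-j) for j from 0 to 4.
= (-4032) + 8064 + (-4032) + 576 + (-18) = 558.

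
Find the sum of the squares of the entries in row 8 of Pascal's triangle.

12870

By Vandermonde's identity, Σ C(8,i)² = C(16,8) = 12870.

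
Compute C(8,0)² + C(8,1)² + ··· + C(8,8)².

12870

By Vandermonde's identity, Σ C(8,j)² = C(16,8) = 12870.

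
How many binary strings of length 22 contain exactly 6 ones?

Choose the 6 positions: C(22,6) = 74613.

74613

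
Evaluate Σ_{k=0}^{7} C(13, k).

5812

1 + 13 + 78 + 286 + 715 + 1287 + 1716 + 1716 = 5812.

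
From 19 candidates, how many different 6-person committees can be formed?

This is C(19,6) = 27132.

27132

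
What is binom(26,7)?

657800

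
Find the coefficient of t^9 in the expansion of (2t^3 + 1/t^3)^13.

329472

General term: C(13,j)·(2t^3)^j·(1/t^3)^(13-j), with t-exponent 3j − 3(13−j) = 6j − 39.
Set 6j − 39 = 9: j = 8.
C(13,8) = 1287; 2^8 = 256; 1^5 = 1.
Coefficient = 1287 · 256 · 1 = 329472.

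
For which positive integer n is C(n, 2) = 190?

n(n−1)/2 = 190 ⇒ n(n−1) = 380. Since 20·19 = 380, n = 20.

20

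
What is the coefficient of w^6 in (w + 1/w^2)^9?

General term: C(9,j)·(w)^j·(1/w^2)^(9-j), with w-exponent 1j − 2(9−j) = 3j − 18.
Set 3j − 18 = 6: j = 8.
C(9,8) = 9; 1^8 = 1; 1^1 = 1.
Coefficient = 9 · 1 · 1 = 9.

9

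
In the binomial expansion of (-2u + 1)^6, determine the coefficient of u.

-12

The general term is C(6,j)·(-2u)^j·(1)^(6-j); the u^1 term has j = 1.
C(6,1) = 6.
Coefficient = C(6,1) · (-2)^1 = 6 · (-2) = -12.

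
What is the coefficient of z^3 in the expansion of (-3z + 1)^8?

-1512

The general term is C(8,j)·(-3z)^j·(1)^(8-j); the z^3 term has j = 3.
C(8,3) = 56.
Coefficient = C(8,3) · (-3)^3 = 56 · (-27) = -1512.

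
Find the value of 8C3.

56

C(8,3) = (8·7·6) / 3! = 336 / 6 = 56.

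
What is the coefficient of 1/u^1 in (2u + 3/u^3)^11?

General term: C(11,j)·(2u)^j·(3/u^3)^(11-j), with u-exponent 1j − 3(11−j) = 4j − 33.
Set 4j − 33 = -1: j = 8.
C(11,8) = 165; 2^8 = 256; 3^3 = 27.
Coefficient = 165 · 256 · 27 = 1140480.

1140480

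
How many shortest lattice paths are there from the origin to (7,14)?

116280

Each path is a sequence of 21 steps with 7 rights: C(21,7) = 116280.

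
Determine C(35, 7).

6724520

C(35,7) = (35·34·33·32·31·30·29) / 7! = 33891580800 / 5040 = 6724520.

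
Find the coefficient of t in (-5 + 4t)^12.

The general term is C(12,j)·(-5)^j·(4t)^(12-j); the t^1 term has j = 11.
C(12,11) = 12.
Coefficient = C(12,11) · (-5)^11 · 4^1 = 12 · (-48828125) · 4 = -2343750000.

-2343750000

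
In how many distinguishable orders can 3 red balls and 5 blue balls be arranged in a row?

56

Choose positions for the red balls: C(8,3) = 56.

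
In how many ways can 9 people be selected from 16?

11440

This is C(16,9) = 11440.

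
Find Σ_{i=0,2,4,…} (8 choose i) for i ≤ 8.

Half of (1+1)^8 + (1−1)^8 gives the even-index sum: 2^7 = 128.

128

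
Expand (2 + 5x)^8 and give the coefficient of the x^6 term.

1750000

The general term is C(8,j)·(2)^j·(5x)^(8-j); the x^6 term has j = 2.
C(8,2) = 28.
Coefficient = C(8,2) · 2^2 · 5^6 = 28 · 4 · 15625 = 1750000.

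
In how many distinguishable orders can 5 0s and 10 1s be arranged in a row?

Choose positions for the 0s: C(15,5) = 3003.

3003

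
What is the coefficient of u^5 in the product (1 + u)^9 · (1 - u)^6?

39

Coefficient of u^5 = Σ_{j} C(9,j)·1^j·C(6,5-j)·(-1)^(5-j) for j from 0 to 5.
= (-6) + 135 + (-720) + 1260 + (-756) + 126 = 39.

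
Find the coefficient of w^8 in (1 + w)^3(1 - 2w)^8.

768

Coefficient of w^8 = Σ_{j} C(3,j)·1^j·C(8,8-j)·(-2)^(8-j) for j from 0 to 3.
= 256 + (-3072) + 5376 + (-1792) = 768.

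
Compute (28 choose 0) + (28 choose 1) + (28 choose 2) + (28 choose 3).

1 + 28 + 378 + 3276 = 3683.

3683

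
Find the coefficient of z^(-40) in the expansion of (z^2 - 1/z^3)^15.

15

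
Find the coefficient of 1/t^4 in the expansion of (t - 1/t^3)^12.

General term: C(12,j)·(t)^j·(-1/t^3)^(12-j), with t-exponent 1j − 3(12−j) = 4j − 36.
Set 4j − 36 = -4: j = 8.
C(12,8) = 495; 1^8 = 1; (-1)^4 = 1.
Coefficient = 495 · 1 · 1 = 495.

495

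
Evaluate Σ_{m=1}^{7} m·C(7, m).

448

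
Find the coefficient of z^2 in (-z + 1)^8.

The general term is C(8,j)·(-z)^j·(1)^(8-j); the z^2 term has j = 2.
C(8,2) = 28.
Coefficient = C(8,2) = 28.

28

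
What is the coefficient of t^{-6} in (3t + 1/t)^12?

General term: C(12,j)·(3t)^j·(1/t)^(12-j), with t-exponent 1j − 1(12−j) = 2j − 12.
Set 2j − 12 = -6: j = 3.
C(12,3) = 220; 3^3 = 27; 1^9 = 1.
Coefficient = 220 · 27 · 1 = 5940.

5940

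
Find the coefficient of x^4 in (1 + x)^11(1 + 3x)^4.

Coefficient of x^4 = Σ_{j} C(11,j)·1^j·C(4,4-j)·3^(4-j) for j from 0 to 4.
= 81 + 1188 + 2970 + 1980 + 330 = 6549.

6549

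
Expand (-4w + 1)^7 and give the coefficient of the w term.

-28

The general term is C(7,j)·(-4w)^j·(1)^(7-j); the w^1 term has j = 1.
C(7,1) = 7.
Coefficient = C(7,1) · (-4)^1 = 7 · (-4) = -28.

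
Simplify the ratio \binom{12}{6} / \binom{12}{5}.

7/6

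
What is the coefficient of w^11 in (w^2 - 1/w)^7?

-7

General term: C(7,j)·(w^2)^j·(-1/w)^(7-j), with w-exponent 2j − 1(7−j) = 3j − 7.
Set 3j − 7 = 11: j = 6.
C(7,6) = 7; 1^6 = 1; (-1)^1 = -1.
Coefficient = 7 · 1 · (-1) = -7.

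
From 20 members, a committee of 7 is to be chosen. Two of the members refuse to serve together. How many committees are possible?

All 7-subsets: C(20,7) = 77520. Those containing both fixed elements: C(18,5) = 8568.
77520 − 8568 = 68952.

68952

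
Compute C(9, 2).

36

C(9,2) = (9·8) / 2! = 72 / 2 = 36.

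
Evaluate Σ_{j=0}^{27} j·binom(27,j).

Differentiating (1+x)^27 and setting x=1: Σ j·C(27,j) = 27·2^26 = 1811939328.

1811939328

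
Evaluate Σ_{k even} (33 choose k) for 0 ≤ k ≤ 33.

4294967296

Half of (1+1)^33 + (1−1)^33 gives the even-index sum: 2^32 = 4294967296.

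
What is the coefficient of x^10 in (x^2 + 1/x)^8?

General term: C(8,j)·(x^2)^j·(1/x)^(8-j), with x-exponent 2j − 1(8−j) = 3j − 8.
Set 3j − 8 = 10: j = 6.
C(8,6) = 28; 1^6 = 1; 1^2 = 1.
Coefficient = 28 · 1 · 1 = 28.

28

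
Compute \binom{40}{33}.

18643560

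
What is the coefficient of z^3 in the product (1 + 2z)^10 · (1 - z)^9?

Coefficient of z^3 = Σ_{j} C(10,j)·2^j·C(9,3-j)·(-1)^(3-j) for j from 0 to 3.
= (-84) + 720 + (-1620) + 960 = -24.

-24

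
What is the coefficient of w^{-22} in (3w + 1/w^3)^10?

General term: C(10,j)·(3w)^j·(1/w^3)^(10-j), with w-exponent 1j − 3(10−j) = 4j − 30.
Set 4j − 30 = -22: j = 2.
C(10,2) = 45; 3^2 = 9; 1^8 = 1.
Coefficient = 45 · 9 · 1 = 405.

405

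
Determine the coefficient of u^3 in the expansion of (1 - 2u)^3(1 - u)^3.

-63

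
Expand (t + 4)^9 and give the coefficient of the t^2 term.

The general term is C(9,j)·(t)^j·(4)^(9-j); the t^2 term has j = 2.
C(9,2) = 36.
Coefficient = C(9,2) · 4^7 = 36 · 16384 = 589824.

589824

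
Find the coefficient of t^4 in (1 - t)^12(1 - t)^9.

(1 - t)^12(1 - t)^9 = (1 - t)^21, so the coefficient of t^4 is C(21,4)·(-1)^4 = 5985·1 = 5985.

5985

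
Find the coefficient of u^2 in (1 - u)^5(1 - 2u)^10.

290

Coefficient of u^2 = Σ_{j} C(5,j)·(-1)^j·C(10,2-j)·(-2)^(2-j) for j from 0 to 2.
= 180 + 100 + 10 = 290.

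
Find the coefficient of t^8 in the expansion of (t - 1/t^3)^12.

General term: C(12,j)·(t)^j·(-1/t^3)^(12-j), with t-exponent 1j − 3(12−j) = 4j − 36.
Set 4j − 36 = 8: j = 11.
C(12,11) = 12; 1^11 = 1; (-1)^1 = -1.
Coefficient = 12 · 1 · (-1) = -12.

-12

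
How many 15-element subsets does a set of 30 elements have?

C(30,15) = (30·29·28·27·26·25·24·23·22·21·20·19·18·17·16) / 15! = 202843204931727360000 / 1307674368000 = 155117520.

155117520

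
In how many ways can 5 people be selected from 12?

This is C(12,5) = 792.

792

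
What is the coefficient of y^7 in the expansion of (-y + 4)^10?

The general term is C(10,j)·(-y)^j·(4)^(10-j); the y^7 term has j = 7.
C(10,7) = 120.
Coefficient = C(10,7) · (-1)^7 · 4^3 = 120 · (-1) · 64 = -7680.

-7680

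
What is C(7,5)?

21

C(7,5) = C(7,2) by symmetry.
C(7,2) = (7·6) / 2! = 42 / 2 = 21.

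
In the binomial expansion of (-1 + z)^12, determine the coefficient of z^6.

The general term is C(12,j)·(-1)^j·(z)^(12-j); the z^6 term has j = 6.
C(12,6) = 924.
Coefficient = C(12,6) = 924.

924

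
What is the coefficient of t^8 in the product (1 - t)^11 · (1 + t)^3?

Coefficient of t^8 = Σ_{j} C(11,j)·(-1)^j·C(3,8-j)·1^(8-j) for j from 5 to 8.
= (-462) + 1386 + (-990) + 165 = 99.

99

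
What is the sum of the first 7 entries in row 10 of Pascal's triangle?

848

1 + 10 + 45 + 120 + 210 + 252 + 210 = 848.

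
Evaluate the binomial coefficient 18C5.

8568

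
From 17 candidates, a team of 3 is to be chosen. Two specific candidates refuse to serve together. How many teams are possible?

All 3-subsets: C(17,3) = 680. Those containing both fixed elements: C(15,1) = 15.
680 − 15 = 665.

665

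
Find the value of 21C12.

C(21,12) = C(21,9) by symmetry.
C(21,9) = (21·20·19·18·17·16·15·14·13) / 9! = 106661318400 / 362880 = 293930.

293930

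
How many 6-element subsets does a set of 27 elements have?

C(27,6) = (27·26·25·24·23·22) / 6! = 213127200 / 720 = 296010.

296010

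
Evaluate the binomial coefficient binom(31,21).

44352165

C(31,21) = C(31,10) by symmetry.
C(31,10) = (31·30·29·28·27·26·25·24·23·22) / 10! = 160945136352000 / 3628800 = 44352165.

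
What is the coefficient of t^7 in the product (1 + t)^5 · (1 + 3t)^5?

Coefficient of t^7 = Σ_{j} C(5,j)·1^j·C(5,7-j)·3^(7-j) for j from 2 to 5.
= 2430 + 4050 + 1350 + 90 = 7920.

7920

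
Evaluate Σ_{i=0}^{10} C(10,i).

The entries of row 10 sum to 2^10 = 1024.

1024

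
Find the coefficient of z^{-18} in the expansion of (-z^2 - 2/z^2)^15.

-1863680

General term: C(15,j)·(-z^2)^j·(-2/z^2)^(15-j), with z-exponent 2j − 2(15−j) = 4j − 30.
Set 4j − 30 = -18: j = 3.
C(15,3) = 455; (-1)^3 = -1; (-2)^12 = 4096.
Coefficient = 455 · (-1) · 4096 = -1863680.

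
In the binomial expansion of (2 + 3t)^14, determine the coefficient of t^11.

515852064

The general term is C(14,j)·(2)^j·(3t)^(14-j); the t^11 term has j = 3.
C(14,3) = 364.
Coefficient = C(14,3) · 2^3 · 3^11 = 364 · 8 · 177147 = 515852064.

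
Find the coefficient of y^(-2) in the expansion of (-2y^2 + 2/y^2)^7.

General term: C(7,j)·(-2y^2)^j·(2/y^2)^(7-j), with y-exponent 2j − 2(7−j) = 4j − 14.
Set 4j − 14 = -2: j = 3.
C(7,3) = 35; (-2)^3 = -8; 2^4 = 16.
Coefficient = 35 · (-8) · 16 = -4480.

-4480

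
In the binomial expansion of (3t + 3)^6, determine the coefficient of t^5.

4374

The general term is C(6,j)·(3t)^j·(3)^(6-j); the t^5 term has j = 5.
C(6,5) = 6.
Coefficient = C(6,5) · 3^5 · 3^1 = 6 · 243 · 3 = 4374.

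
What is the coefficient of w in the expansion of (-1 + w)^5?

5

The general term is C(5,j)·(-1)^j·(w)^(5-j); the w^1 term has j = 4.
C(5,4) = 5.
Coefficient = C(5,4) = 5.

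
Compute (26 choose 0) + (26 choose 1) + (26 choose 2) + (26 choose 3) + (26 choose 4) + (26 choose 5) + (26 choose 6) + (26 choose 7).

971712

1 + 26 + 325 + 2600 + 14950 + 65780 + 230230 + 657800 = 971712.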